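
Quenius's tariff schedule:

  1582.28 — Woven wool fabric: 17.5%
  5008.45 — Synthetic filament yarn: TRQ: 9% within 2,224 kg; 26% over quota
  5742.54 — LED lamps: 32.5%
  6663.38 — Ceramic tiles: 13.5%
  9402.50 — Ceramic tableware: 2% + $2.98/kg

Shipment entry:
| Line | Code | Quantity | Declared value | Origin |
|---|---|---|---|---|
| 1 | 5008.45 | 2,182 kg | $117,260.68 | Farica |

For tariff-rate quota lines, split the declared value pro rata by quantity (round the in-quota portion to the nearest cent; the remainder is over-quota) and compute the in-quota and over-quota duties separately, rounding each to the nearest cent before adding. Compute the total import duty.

$10,553.46

Line 1 (5008.45, Farica, 2,182 kg, $117,260.68):
Code 5008.45 is under a tariff-rate quota (threshold 2,224 kg). Quantity 2,182 kg is within the quota, so the in-quota rate 9% applies to the full value.
Duty = $117,260.68 × 9% = $10,553.46.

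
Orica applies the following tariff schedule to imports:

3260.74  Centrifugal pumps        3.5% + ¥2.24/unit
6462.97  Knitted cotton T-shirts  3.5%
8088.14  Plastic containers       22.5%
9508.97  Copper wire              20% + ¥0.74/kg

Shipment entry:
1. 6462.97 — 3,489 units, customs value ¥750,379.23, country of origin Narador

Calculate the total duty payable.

Line 1 (6462.97, Narador, 3,489 units, ¥750,379.23):
Base rate for 6462.97 is 3.5%.
Duty = ¥750,379.23 × 3.5% = ¥26,263.27.

¥26,263.27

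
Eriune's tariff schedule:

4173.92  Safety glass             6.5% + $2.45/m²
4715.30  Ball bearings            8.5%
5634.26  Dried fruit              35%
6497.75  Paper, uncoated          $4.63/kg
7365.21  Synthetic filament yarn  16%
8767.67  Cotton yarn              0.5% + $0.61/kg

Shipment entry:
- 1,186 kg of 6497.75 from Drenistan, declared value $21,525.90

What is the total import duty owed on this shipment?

$5,491.18

Line 1 (6497.75, Drenistan, 1,186 kg, $21,525.90):
Base rate for 6497.75 is $4.63/kg.
Duty = 1,186 × $4.63 = $5,491.18.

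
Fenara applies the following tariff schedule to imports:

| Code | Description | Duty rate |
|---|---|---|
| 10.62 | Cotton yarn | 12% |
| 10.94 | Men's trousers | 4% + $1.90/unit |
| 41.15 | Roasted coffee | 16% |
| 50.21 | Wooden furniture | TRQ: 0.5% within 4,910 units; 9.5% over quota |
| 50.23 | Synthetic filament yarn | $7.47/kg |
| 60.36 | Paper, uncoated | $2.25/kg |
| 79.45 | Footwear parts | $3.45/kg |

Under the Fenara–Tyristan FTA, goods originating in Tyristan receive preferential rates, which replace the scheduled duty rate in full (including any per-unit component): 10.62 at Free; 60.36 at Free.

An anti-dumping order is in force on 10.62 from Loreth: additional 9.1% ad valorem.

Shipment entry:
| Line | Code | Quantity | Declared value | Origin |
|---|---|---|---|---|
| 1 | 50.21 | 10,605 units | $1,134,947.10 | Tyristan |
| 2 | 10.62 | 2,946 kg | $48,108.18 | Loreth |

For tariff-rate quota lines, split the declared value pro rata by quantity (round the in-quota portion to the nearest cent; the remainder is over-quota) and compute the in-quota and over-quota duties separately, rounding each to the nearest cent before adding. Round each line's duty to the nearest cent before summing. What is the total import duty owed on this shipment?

$70,678.67

Line 1 (50.21, Tyristan, 10,605 units, $1,134,947.10):
Code 50.21 is under a tariff-rate quota (threshold 4,910 units). In-quota: 4,910 units at 0.5%; over-quota: 5,695 units at 9.5%.
Pro-rata value split: in-quota = $1,134,947.10 × 4,910/10,605 = $525,468.20; over-quota = $1,134,947.10 − $525,468.20 = $609,478.90.
In-quota duty = $525,468.20 × 0.5% = $2,627.34. Over-quota duty = $609,478.90 × 9.5% = $57,900.50.
Line duty = $2,627.34 + $57,900.50 = $60,527.84.
Line 2 (10.62, Loreth, 2,946 kg, $48,108.18):
Base rate for 10.62 is 12%.
10.62 has an FTA preferential rate, but origin Loreth is not Tyristan; base rate stands.
Additional duty on 10.62 from Loreth: +9.1%. Applied ad valorem rate: 12% + 9.1% = 21.1%.
Duty = $48,108.18 × 21.1% = $10,150.83.
Total = $60,527.84 + $10,150.83 = $70,678.67.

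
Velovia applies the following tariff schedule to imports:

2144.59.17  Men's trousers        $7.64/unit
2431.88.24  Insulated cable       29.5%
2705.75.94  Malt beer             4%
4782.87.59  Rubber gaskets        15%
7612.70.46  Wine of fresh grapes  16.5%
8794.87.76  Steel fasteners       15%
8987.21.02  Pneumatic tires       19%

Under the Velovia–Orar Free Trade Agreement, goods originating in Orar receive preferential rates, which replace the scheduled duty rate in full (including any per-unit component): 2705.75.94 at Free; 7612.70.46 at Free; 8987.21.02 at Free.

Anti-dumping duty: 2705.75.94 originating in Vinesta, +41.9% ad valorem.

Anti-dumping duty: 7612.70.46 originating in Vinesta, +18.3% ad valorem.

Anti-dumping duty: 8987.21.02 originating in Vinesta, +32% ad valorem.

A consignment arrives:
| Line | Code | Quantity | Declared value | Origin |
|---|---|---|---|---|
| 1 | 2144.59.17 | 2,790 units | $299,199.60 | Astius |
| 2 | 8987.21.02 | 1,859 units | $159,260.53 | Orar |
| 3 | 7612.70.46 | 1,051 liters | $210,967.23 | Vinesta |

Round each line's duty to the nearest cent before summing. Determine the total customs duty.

Line 1 (2144.59.17, Astius, 2,790 units, $299,199.60):
Base rate for 2144.59.17 is $7.64/unit.
Duty = 2,790 × $7.64 = $21,315.60.
Line 2 (8987.21.02, Orar, 1,859 units, $159,260.53):
Base rate for 8987.21.02 is 19%.
Origin Orar qualifies under the Velovia–Orar agreement and 8987.21.02 is covered: preferential rate Free applies instead.
The additional-duty order on 8987.21.02 targets Vinesta, not Orar; it does not apply.
Duty = $159,260.53 × 0% = $0.00.
Line 3 (7612.70.46, Vinesta, 1,051 liters, $210,967.23):
Base rate for 7612.70.46 is 16.5%.
7612.70.46 has an FTA preferential rate, but origin Vinesta is not Orar; base rate stands.
Additional duty on 7612.70.46 from Vinesta: +18.3%. Applied ad valorem rate: 16.5% + 18.3% = 34.8%.
Duty = $210,967.23 × 34.8% = $73,416.60.
Total = $21,315.60 + $0.00 + $73,416.60 = $94,732.20.

$94,732.20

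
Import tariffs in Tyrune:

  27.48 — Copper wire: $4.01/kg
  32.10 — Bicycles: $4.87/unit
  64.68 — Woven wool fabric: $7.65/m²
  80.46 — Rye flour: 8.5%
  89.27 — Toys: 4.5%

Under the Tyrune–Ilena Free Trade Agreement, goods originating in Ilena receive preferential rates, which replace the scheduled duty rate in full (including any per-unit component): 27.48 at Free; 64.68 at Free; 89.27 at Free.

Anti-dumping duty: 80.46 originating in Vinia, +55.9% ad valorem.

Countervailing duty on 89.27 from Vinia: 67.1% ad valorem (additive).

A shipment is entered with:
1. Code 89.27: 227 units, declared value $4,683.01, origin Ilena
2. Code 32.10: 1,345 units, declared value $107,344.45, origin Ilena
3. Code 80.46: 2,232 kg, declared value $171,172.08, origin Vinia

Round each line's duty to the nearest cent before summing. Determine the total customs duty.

Line 1 (89.27, Ilena, 227 units, $4,683.01):
Base rate for 89.27 is 4.5%.
Origin Ilena qualifies under the Tyrune–Ilena agreement and 89.27 is covered: preferential rate Free applies instead.
The additional-duty order on 89.27 targets Vinia, not Ilena; it does not apply.
Duty = $4,683.01 × 0% = $0.00.
Line 2 (32.10, Ilena, 1,345 units, $107,344.45):
Base rate for 32.10 is $4.87/unit.
Origin Ilena is the FTA partner but 32.10 is not on the preference list; base rate stands.
Duty = 1,345 × $4.87 = $6,550.15.
Line 3 (80.46, Vinia, 2,232 kg, $171,172.08):
Base rate for 80.46 is 8.5%.
Additional duty on 80.46 from Vinia: +55.9%. Applied ad valorem rate: 8.5% + 55.9% = 64.4%.
Duty = $171,172.08 × 64.4% = $110,234.82.
Total = $0.00 + $6,550.15 + $110,234.82 = $116,784.97.

$116,784.97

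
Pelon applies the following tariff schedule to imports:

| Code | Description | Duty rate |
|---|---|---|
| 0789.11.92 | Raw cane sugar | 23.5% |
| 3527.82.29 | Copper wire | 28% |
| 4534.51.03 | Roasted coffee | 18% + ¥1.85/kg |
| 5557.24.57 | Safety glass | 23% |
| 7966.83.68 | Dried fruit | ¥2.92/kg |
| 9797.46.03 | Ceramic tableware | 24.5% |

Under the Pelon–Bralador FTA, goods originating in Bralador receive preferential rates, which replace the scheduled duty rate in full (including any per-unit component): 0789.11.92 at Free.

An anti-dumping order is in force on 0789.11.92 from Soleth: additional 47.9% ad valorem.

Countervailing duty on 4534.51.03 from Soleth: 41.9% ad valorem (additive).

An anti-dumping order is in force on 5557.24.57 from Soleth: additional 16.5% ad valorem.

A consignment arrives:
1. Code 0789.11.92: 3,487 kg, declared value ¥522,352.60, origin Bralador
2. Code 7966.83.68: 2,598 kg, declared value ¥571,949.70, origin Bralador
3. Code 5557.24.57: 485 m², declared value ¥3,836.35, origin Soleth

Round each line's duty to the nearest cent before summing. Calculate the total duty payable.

Line 1 (0789.11.92, Bralador, 3,487 kg, ¥522,352.60):
Base rate for 0789.11.92 is 23.5%.
Origin Bralador qualifies under the Pelon–Bralador agreement and 0789.11.92 is covered: preferential rate Free applies instead.
The additional-duty order on 0789.11.92 targets Soleth, not Bralador; it does not apply.
Duty = ¥522,352.60 × 0% = ¥0.00.
Line 2 (7966.83.68, Bralador, 2,598 kg, ¥571,949.70):
Base rate for 7966.83.68 is ¥2.92/kg.
Origin Bralador is the FTA partner but 7966.83.68 is not on the preference list; base rate stands.
Duty = 2,598 × ¥2.92 = ¥7,586.16.
Line 3 (5557.24.57, Soleth, 485 m², ¥3,836.35):
Base rate for 5557.24.57 is 23%.
Additional duty on 5557.24.57 from Soleth: +16.5%. Applied ad valorem rate: 23% + 16.5% = 39.5%.
Duty = ¥3,836.35 × 39.5% = ¥1,515.36.
Total = ¥0.00 + ¥7,586.16 + ¥1,515.36 = ¥9,101.52.

¥9,101.52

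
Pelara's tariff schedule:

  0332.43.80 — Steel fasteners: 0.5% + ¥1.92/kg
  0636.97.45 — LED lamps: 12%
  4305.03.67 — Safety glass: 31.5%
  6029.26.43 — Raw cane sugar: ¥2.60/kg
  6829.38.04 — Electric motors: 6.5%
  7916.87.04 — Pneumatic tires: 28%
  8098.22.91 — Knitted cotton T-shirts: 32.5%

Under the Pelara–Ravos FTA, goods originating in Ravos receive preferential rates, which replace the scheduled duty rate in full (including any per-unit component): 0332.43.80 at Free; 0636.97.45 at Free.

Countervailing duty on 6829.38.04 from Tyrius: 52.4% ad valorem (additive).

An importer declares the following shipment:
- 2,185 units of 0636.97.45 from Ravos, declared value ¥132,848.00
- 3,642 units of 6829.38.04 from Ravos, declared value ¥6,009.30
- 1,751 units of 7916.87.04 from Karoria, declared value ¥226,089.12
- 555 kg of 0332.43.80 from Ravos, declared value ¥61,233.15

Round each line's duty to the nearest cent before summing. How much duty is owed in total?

¥63,695.55

Line 1 (0636.97.45, Ravos, 2,185 units, ¥132,848.00):
Base rate for 0636.97.45 is 12%.
Origin Ravos qualifies under the Pelara–Ravos agreement and 0636.97.45 is covered: preferential rate Free applies instead.
Duty = ¥132,848.00 × 0% = ¥0.00.
Line 2 (6829.38.04, Ravos, 3,642 units, ¥6,009.30):
Base rate for 6829.38.04 is 6.5%.
Origin Ravos is the FTA partner but 6829.38.04 is not on the preference list; base rate stands.
The additional-duty order on 6829.38.04 targets Tyrius, not Ravos; it does not apply.
Duty = ¥6,009.30 × 6.5% = ¥390.60.
Line 3 (7916.87.04, Karoria, 1,751 units, ¥226,089.12):
Base rate for 7916.87.04 is 28%.
Duty = ¥226,089.12 × 28% = ¥63,304.95.
Line 4 (0332.43.80, Ravos, 555 kg, ¥61,233.15):
Base rate for 0332.43.80 is 0.5% + ¥1.92/kg.
Origin Ravos qualifies under the Pelara–Ravos agreement and 0332.43.80 is covered: preferential rate Free applies instead.
Duty = ¥61,233.15 × 0% = ¥0.00.
Total = ¥0.00 + ¥390.60 + ¥63,304.95 + ¥0.00 = ¥63,695.55.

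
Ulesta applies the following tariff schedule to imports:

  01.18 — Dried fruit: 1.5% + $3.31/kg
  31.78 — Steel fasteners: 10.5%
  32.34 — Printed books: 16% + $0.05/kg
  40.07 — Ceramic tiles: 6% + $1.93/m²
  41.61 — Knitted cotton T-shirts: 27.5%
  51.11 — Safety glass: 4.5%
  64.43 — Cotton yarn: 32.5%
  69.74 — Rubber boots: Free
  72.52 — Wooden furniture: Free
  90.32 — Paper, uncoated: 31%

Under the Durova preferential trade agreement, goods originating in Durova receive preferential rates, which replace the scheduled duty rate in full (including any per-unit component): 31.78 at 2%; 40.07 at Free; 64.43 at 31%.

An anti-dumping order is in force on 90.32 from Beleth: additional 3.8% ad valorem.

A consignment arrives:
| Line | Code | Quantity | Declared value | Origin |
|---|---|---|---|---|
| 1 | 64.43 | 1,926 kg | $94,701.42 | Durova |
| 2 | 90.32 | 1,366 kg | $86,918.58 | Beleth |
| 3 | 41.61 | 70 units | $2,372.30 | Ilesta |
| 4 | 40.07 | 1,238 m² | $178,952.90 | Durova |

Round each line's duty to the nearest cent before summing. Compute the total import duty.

Line 1 (64.43, Durova, 1,926 kg, $94,701.42):
Base rate for 64.43 is 32.5%.
Origin Durova qualifies under the Ulesta–Durova agreement and 64.43 is covered: preferential rate 31% applies instead.
Duty = $94,701.42 × 31% = $29,357.44.
Line 2 (90.32, Beleth, 1,366 kg, $86,918.58):
Base rate for 90.32 is 31%.
Additional duty on 90.32 from Beleth: +3.8%. Applied ad valorem rate: 31% + 3.8% = 34.8%.
Duty = $86,918.58 × 34.8% = $30,247.67.
Line 3 (41.61, Ilesta, 70 units, $2,372.30):
Base rate for 41.61 is 27.5%.
Duty = $2,372.30 × 27.5% = $652.38.
Line 4 (40.07, Durova, 1,238 m², $178,952.90):
Base rate for 40.07 is 6% + $1.93/m².
Origin Durova qualifies under the Ulesta–Durova agreement and 40.07 is covered: preferential rate Free applies instead.
Duty = $178,952.90 × 0% = $0.00.
Total = $29,357.44 + $30,247.67 + $652.38 + $0.00 = $60,257.49.

$60,257.49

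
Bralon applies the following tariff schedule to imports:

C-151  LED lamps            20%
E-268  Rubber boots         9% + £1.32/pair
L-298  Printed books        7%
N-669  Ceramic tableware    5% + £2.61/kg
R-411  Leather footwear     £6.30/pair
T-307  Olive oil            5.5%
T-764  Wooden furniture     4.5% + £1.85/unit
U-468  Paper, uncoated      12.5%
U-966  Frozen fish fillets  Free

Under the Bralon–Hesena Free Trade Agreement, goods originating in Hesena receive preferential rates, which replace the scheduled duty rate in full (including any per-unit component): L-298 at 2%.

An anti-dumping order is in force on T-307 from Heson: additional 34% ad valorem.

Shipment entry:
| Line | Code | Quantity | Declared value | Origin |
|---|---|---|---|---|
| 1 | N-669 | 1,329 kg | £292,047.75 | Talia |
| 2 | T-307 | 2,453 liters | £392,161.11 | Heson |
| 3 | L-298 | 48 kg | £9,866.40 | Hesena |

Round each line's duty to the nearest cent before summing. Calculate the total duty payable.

£173,172.05

Line 1 (N-669, Talia, 1,329 kg, £292,047.75):
Base rate for N-669 is 5% + £2.61/kg.
Duty = £292,047.75 × 5% + 1,329 × £2.61 = £18,071.08.
Line 2 (T-307, Heson, 2,453 liters, £392,161.11):
Base rate for T-307 is 5.5%.
Additional duty on T-307 from Heson: +34%. Applied ad valorem rate: 5.5% + 34% = 39.5%.
Duty = £392,161.11 × 39.5% = £154,903.64.
Line 3 (L-298, Hesena, 48 kg, £9,866.40):
Base rate for L-298 is 7%.
Origin Hesena qualifies under the Bralon–Hesena agreement and L-298 is covered: preferential rate 2% applies instead.
Duty = £9,866.40 × 2% = £197.33.
Total = £18,071.08 + £154,903.64 + £197.33 = £173,172.05.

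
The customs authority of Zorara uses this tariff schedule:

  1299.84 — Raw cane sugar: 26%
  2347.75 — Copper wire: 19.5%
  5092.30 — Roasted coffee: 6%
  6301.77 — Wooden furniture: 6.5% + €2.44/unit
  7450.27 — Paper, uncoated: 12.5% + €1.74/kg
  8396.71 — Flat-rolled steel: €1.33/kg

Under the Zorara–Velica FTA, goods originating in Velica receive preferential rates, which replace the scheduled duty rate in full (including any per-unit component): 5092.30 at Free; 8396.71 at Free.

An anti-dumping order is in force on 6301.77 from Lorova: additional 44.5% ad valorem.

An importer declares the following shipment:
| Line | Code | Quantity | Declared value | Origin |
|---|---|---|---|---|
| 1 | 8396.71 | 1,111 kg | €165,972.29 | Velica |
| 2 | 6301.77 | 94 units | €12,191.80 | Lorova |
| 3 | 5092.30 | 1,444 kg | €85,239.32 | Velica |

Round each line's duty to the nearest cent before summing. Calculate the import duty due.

€6,447.18

Line 1 (8396.71, Velica, 1,111 kg, €165,972.29):
Base rate for 8396.71 is €1.33/kg.
Origin Velica qualifies under the Zorara–Velica agreement and 8396.71 is covered: preferential rate Free applies instead.
Duty = €165,972.29 × 0% = €0.00.
Line 2 (6301.77, Lorova, 94 units, €12,191.80):
Base rate for 6301.77 is 6.5% + €2.44/unit.
Additional duty on 6301.77 from Lorova: +44.5%. Applied ad valorem rate: 6.5% + 44.5% = 51%.
Duty = €12,191.80 × 51% + 94 × €2.44 = €6,447.18.
Line 3 (5092.30, Velica, 1,444 kg, €85,239.32):
Base rate for 5092.30 is 6%.
Origin Velica qualifies under the Zorara–Velica agreement and 5092.30 is covered: preferential rate Free applies instead.
Duty = €85,239.32 × 0% = €0.00.
Total = €0.00 + €6,447.18 + €0.00 = €6,447.18.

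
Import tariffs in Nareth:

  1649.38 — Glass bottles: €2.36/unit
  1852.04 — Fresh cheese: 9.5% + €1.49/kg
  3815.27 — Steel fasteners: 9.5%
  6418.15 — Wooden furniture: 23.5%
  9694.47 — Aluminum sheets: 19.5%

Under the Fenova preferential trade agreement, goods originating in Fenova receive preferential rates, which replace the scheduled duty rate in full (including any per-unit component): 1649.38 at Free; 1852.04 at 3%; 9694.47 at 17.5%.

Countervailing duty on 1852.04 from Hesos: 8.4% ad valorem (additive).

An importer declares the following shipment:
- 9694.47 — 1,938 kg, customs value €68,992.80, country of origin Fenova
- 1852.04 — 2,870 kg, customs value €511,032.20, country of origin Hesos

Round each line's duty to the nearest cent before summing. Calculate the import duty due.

Line 1 (9694.47, Fenova, 1,938 kg, €68,992.80):
Base rate for 9694.47 is 19.5%.
Origin Fenova qualifies under the Nareth–Fenova agreement and 9694.47 is covered: preferential rate 17.5% applies instead.
Duty = €68,992.80 × 17.5% = €12,073.74.
Line 2 (1852.04, Hesos, 2,870 kg, €511,032.20):
Base rate for 1852.04 is 9.5% + €1.49/kg.
1852.04 has an FTA preferential rate, but origin Hesos is not Fenova; base rate stands.
Additional duty on 1852.04 from Hesos: +8.4%. Applied ad valorem rate: 9.5% + 8.4% = 17.9%.
Duty = €511,032.20 × 17.9% + 2,870 × €1.49 = €95,751.06.
Total = €12,073.74 + €95,751.06 = €107,824.80.

€107,824.80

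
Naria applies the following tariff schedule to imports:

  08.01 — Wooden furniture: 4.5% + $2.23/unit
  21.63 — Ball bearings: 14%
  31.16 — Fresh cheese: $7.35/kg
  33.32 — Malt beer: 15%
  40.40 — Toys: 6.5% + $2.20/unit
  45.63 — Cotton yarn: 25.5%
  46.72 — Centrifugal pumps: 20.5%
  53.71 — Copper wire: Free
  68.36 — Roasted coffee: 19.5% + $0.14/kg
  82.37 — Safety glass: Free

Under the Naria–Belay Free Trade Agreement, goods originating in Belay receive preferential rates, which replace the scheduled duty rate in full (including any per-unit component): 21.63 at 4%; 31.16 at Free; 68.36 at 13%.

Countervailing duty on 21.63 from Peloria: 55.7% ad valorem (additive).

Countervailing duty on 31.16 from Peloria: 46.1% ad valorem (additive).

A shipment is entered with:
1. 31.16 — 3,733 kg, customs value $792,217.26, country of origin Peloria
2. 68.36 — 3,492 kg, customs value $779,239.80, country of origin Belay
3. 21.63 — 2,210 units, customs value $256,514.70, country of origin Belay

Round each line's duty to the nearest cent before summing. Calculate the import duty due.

Line 1 (31.16, Peloria, 3,733 kg, $792,217.26):
Base rate for 31.16 is $7.35/kg.
31.16 has an FTA preferential rate, but origin Peloria is not Belay; base rate stands.
Additional duty on 31.16 from Peloria: +46.1% ad valorem. Applied ad valorem rate = 46.1%.
Duty = $792,217.26 × 46.1% + 3,733 × $7.35 = $392,649.71.
Line 2 (68.36, Belay, 3,492 kg, $779,239.80):
Base rate for 68.36 is 19.5% + $0.14/kg.
Origin Belay qualifies under the Naria–Belay agreement and 68.36 is covered: preferential rate 13% applies instead.
Duty = $779,239.80 × 13% = $101,301.17.
Line 3 (21.63, Belay, 2,210 units, $256,514.70):
Base rate for 21.63 is 14%.
Origin Belay qualifies under the Naria–Belay agreement and 21.63 is covered: preferential rate 4% applies instead.
The additional-duty order on 21.63 targets Peloria, not Belay; it does not apply.
Duty = $256,514.70 × 4% = $10,260.59.
Total = $392,649.71 + $101,301.17 + $10,260.59 = $504,211.47.

$504,211.47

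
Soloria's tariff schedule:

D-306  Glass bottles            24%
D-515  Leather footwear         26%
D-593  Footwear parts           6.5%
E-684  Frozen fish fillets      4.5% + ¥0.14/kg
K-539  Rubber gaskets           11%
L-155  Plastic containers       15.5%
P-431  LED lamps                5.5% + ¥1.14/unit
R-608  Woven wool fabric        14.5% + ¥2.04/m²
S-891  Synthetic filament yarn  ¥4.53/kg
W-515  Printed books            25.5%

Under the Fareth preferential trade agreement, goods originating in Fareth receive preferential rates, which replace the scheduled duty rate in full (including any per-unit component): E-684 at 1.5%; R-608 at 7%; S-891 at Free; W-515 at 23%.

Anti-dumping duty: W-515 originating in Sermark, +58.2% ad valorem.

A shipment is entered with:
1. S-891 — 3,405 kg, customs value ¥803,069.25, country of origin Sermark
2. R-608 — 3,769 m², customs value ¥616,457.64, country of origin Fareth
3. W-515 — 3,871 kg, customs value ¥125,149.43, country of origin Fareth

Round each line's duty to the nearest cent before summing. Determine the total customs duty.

¥87,361.05

Line 1 (S-891, Sermark, 3,405 kg, ¥803,069.25):
Base rate for S-891 is ¥4.53/kg.
S-891 has an FTA preferential rate, but origin Sermark is not Fareth; base rate stands.
Duty = 3,405 × ¥4.53 = ¥15,424.65.
Line 2 (R-608, Fareth, 3,769 m², ¥616,457.64):
Base rate for R-608 is 14.5% + ¥2.04/m².
Origin Fareth qualifies under the Soloria–Fareth agreement and R-608 is covered: preferential rate 7% applies instead.
Duty = ¥616,457.64 × 7% = ¥43,152.03.
Line 3 (W-515, Fareth, 3,871 kg, ¥125,149.43):
Base rate for W-515 is 25.5%.
Origin Fareth qualifies under the Soloria–Fareth agreement and W-515 is covered: preferential rate 23% applies instead.
The additional-duty order on W-515 targets Sermark, not Fareth; it does not apply.
Duty = ¥125,149.43 × 23% = ¥28,784.37.
Total = ¥15,424.65 + ¥43,152.03 + ¥28,784.37 = ¥87,361.05.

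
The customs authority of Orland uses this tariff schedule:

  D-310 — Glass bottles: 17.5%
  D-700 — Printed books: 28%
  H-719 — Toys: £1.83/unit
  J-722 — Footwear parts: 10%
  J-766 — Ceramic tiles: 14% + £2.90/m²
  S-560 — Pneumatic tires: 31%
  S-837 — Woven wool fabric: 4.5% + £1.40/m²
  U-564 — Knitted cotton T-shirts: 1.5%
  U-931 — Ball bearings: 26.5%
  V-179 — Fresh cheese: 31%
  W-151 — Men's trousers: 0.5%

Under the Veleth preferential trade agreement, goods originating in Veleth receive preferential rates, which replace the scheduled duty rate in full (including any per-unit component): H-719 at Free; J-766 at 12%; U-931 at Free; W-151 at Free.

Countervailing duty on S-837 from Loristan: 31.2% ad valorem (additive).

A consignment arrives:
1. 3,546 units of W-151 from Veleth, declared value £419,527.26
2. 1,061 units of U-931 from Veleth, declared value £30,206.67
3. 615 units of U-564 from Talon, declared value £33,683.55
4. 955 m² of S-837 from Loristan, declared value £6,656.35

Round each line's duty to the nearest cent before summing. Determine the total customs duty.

Line 1 (W-151, Veleth, 3,546 units, £419,527.26):
Base rate for W-151 is 0.5%.
Origin Veleth qualifies under the Orland–Veleth agreement and W-151 is covered: preferential rate Free applies instead.
Duty = £419,527.26 × 0% = £0.00.
Line 2 (U-931, Veleth, 1,061 units, £30,206.67):
Base rate for U-931 is 26.5%.
Origin Veleth qualifies under the Orland–Veleth agreement and U-931 is covered: preferential rate Free applies instead.
Duty = £30,206.67 × 0% = £0.00.
Line 3 (U-564, Talon, 615 units, £33,683.55):
Base rate for U-564 is 1.5%.
Duty = £33,683.55 × 1.5% = £505.25.
Line 4 (S-837, Loristan, 955 m², £6,656.35):
Base rate for S-837 is 4.5% + £1.40/m².
Additional duty on S-837 from Loristan: +31.2%. Applied ad valorem rate: 4.5% + 31.2% = 35.7%.
Duty = £6,656.35 × 35.7% + 955 × £1.40 = £3,713.32.
Total = £0.00 + £0.00 + £505.25 + £3,713.32 = £4,218.57.

£4,218.57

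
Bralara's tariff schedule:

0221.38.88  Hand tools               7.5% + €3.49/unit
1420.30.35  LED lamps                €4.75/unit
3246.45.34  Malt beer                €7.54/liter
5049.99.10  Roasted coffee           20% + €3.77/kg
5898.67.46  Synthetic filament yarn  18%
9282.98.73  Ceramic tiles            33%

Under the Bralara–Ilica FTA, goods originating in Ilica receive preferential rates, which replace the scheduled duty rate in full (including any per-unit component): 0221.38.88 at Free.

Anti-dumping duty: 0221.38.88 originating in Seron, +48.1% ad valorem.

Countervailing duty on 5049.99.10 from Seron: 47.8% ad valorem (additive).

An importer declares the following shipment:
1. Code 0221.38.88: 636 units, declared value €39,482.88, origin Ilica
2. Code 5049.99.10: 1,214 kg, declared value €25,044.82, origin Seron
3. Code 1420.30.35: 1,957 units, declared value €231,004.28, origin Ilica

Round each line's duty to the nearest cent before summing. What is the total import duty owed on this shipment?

€30,852.92

Line 1 (0221.38.88, Ilica, 636 units, €39,482.88):
Base rate for 0221.38.88 is 7.5% + €3.49/unit.
Origin Ilica qualifies under the Bralara–Ilica agreement and 0221.38.88 is covered: preferential rate Free applies instead.
The additional-duty order on 0221.38.88 targets Seron, not Ilica; it does not apply.
Duty = €39,482.88 × 0% = €0.00.
Line 2 (5049.99.10, Seron, 1,214 kg, €25,044.82):
Base rate for 5049.99.10 is 20% + €3.77/kg.
Additional duty on 5049.99.10 from Seron: +47.8%. Applied ad valorem rate: 20% + 47.8% = 67.8%.
Duty = €25,044.82 × 67.8% + 1,214 × €3.77 = €21,557.17.
Line 3 (1420.30.35, Ilica, 1,957 units, €231,004.28):
Base rate for 1420.30.35 is €4.75/unit.
Origin Ilica is the FTA partner but 1420.30.35 is not on the preference list; base rate stands.
Duty = 1,957 × €4.75 = €9,295.75.
Total = €0.00 + €21,557.17 + €9,295.75 = €30,852.92.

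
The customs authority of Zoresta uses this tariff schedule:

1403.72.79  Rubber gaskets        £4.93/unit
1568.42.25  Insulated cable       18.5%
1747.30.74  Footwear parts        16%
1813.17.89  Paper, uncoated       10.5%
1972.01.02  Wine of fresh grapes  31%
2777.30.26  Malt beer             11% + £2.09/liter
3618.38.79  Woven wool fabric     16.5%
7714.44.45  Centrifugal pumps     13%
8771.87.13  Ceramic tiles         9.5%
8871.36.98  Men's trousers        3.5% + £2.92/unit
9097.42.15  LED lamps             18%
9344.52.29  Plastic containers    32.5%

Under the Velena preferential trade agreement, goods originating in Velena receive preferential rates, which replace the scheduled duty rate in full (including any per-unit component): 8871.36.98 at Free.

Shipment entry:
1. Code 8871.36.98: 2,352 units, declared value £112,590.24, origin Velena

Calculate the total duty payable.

£0.00

Line 1 (8871.36.98, Velena, 2,352 units, £112,590.24):
Base rate for 8871.36.98 is 3.5% + £2.92/unit.
Origin Velena qualifies under the Zoresta–Velena agreement and 8871.36.98 is covered: preferential rate Free applies instead.
Duty = £112,590.24 × 0% = £0.00.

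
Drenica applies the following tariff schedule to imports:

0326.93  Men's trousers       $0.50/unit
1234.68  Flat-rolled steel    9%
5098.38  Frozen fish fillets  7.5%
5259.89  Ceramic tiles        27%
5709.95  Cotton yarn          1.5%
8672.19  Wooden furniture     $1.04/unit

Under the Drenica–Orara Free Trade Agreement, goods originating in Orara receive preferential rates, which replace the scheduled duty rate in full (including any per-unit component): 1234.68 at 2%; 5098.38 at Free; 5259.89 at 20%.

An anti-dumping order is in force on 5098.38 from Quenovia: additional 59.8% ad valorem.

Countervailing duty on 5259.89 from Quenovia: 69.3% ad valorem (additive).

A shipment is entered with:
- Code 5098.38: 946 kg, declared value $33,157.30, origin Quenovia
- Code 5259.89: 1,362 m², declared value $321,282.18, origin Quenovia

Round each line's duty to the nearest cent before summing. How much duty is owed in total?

Line 1 (5098.38, Quenovia, 946 kg, $33,157.30):
Base rate for 5098.38 is 7.5%.
5098.38 has an FTA preferential rate, but origin Quenovia is not Orara; base rate stands.
Additional duty on 5098.38 from Quenovia: +59.8%. Applied ad valorem rate: 7.5% + 59.8% = 67.3%.
Duty = $33,157.30 × 67.3% = $22,314.86.
Line 2 (5259.89, Quenovia, 1,362 m², $321,282.18):
Base rate for 5259.89 is 27%.
5259.89 has an FTA preferential rate, but origin Quenovia is not Orara; base rate stands.
Additional duty on 5259.89 from Quenovia: +69.3%. Applied ad valorem rate: 27% + 69.3% = 96.3%.
Duty = $321,282.18 × 96.3% = $309,394.74.
Total = $22,314.86 + $309,394.74 = $331,709.60.

$331,709.60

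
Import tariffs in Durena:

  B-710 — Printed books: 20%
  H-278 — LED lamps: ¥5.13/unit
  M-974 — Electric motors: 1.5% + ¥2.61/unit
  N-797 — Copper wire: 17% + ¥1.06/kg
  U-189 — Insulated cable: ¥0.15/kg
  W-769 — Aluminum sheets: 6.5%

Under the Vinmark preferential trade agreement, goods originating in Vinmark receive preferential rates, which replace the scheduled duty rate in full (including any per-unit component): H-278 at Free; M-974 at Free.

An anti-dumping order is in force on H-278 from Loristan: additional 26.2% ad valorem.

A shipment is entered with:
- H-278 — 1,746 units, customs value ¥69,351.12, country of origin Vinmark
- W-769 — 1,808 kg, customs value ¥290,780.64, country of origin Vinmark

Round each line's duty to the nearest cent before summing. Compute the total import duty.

Line 1 (H-278, Vinmark, 1,746 units, ¥69,351.12):
Base rate for H-278 is ¥5.13/unit.
Origin Vinmark qualifies under the Durena–Vinmark agreement and H-278 is covered: preferential rate Free applies instead.
The additional-duty order on H-278 targets Loristan, not Vinmark; it does not apply.
Duty = ¥69,351.12 × 0% = ¥0.00.
Line 2 (W-769, Vinmark, 1,808 kg, ¥290,780.64):
Base rate for W-769 is 6.5%.
Origin Vinmark is the FTA partner but W-769 is not on the preference list; base rate stands.
Duty = ¥290,780.64 × 6.5% = ¥18,900.74.
Total = ¥0.00 + ¥18,900.74 = ¥18,900.74.

¥18,900.74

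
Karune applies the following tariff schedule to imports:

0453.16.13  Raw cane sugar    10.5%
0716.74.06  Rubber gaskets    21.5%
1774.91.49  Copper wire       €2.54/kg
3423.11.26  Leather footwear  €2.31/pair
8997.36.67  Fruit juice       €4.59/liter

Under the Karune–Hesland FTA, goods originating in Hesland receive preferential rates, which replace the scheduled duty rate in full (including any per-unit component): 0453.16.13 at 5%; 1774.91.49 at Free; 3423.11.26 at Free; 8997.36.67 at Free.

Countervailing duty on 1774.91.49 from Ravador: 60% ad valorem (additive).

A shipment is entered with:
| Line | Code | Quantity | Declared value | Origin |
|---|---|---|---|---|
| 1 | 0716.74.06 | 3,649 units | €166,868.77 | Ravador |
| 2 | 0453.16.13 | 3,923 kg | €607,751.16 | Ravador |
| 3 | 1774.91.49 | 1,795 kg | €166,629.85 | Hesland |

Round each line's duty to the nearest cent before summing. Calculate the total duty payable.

€99,690.66

Line 1 (0716.74.06, Ravador, 3,649 units, €166,868.77):
Base rate for 0716.74.06 is 21.5%.
Duty = €166,868.77 × 21.5% = €35,876.79.
Line 2 (0453.16.13, Ravador, 3,923 kg, €607,751.16):
Base rate for 0453.16.13 is 10.5%.
0453.16.13 has an FTA preferential rate, but origin Ravador is not Hesland; base rate stands.
Duty = €607,751.16 × 10.5% = €63,813.87.
Line 3 (1774.91.49, Hesland, 1,795 kg, €166,629.85):
Base rate for 1774.91.49 is €2.54/kg.
Origin Hesland qualifies under the Karune–Hesland agreement and 1774.91.49 is covered: preferential rate Free applies instead.
The additional-duty order on 1774.91.49 targets Ravador, not Hesland; it does not apply.
Duty = €166,629.85 × 0% = €0.00.
Total = €35,876.79 + €63,813.87 + €0.00 = €99,690.66.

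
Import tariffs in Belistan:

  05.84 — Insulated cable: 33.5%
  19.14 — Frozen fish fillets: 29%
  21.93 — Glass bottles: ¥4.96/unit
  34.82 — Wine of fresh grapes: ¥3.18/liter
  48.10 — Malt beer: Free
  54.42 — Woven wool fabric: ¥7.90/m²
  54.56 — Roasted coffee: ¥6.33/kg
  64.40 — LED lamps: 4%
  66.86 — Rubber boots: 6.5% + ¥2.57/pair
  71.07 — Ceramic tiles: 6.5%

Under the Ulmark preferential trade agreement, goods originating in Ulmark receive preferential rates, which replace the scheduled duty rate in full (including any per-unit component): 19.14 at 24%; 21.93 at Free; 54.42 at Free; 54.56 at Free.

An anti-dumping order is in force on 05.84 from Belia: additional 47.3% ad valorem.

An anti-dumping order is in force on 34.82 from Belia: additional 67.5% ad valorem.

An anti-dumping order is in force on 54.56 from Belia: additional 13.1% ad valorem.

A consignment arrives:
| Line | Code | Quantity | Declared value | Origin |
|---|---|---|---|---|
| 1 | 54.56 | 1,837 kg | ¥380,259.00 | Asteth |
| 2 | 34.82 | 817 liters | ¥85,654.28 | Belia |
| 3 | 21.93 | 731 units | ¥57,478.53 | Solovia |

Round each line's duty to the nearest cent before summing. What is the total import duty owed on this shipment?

Line 1 (54.56, Asteth, 1,837 kg, ¥380,259.00):
Base rate for 54.56 is ¥6.33/kg.
54.56 has an FTA preferential rate, but origin Asteth is not Ulmark; base rate stands.
The additional-duty order on 54.56 targets Belia, not Asteth; it does not apply.
Duty = 1,837 × ¥6.33 = ¥11,628.21.
Line 2 (34.82, Belia, 817 liters, ¥85,654.28):
Base rate for 34.82 is ¥3.18/liter.
Additional duty on 34.82 from Belia: +67.5% ad valorem. Applied ad valorem rate = 67.5%.
Duty = ¥85,654.28 × 67.5% + 817 × ¥3.18 = ¥60,414.70.
Line 3 (21.93, Solovia, 731 units, ¥57,478.53):
Base rate for 21.93 is ¥4.96/unit.
21.93 has an FTA preferential rate, but origin Solovia is not Ulmark; base rate stands.
Duty = 731 × ¥4.96 = ¥3,625.76.
Total = ¥11,628.21 + ¥60,414.70 + ¥3,625.76 = ¥75,668.67.

¥75,668.67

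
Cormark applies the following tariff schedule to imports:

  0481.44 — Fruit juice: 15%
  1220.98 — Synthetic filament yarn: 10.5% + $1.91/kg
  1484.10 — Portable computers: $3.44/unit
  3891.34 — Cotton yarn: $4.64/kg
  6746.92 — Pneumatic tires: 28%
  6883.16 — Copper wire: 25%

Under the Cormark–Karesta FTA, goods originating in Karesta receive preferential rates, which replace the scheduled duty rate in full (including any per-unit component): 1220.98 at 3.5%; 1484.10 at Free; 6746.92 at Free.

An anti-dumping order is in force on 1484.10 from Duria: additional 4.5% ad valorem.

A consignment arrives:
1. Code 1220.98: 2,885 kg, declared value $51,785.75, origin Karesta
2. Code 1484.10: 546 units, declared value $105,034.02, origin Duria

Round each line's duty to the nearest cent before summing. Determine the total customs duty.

Line 1 (1220.98, Karesta, 2,885 kg, $51,785.75):
Base rate for 1220.98 is 10.5% + $1.91/kg.
Origin Karesta qualifies under the Cormark–Karesta agreement and 1220.98 is covered: preferential rate 3.5% applies instead.
Duty = $51,785.75 × 3.5% = $1,812.50.
Line 2 (1484.10, Duria, 546 units, $105,034.02):
Base rate for 1484.10 is $3.44/unit.
1484.10 has an FTA preferential rate, but origin Duria is not Karesta; base rate stands.
Additional duty on 1484.10 from Duria: +4.5% ad valorem. Applied ad valorem rate = 4.5%.
Duty = $105,034.02 × 4.5% + 546 × $3.44 = $6,604.77.
Total = $1,812.50 + $6,604.77 = $8,417.27.

$8,417.27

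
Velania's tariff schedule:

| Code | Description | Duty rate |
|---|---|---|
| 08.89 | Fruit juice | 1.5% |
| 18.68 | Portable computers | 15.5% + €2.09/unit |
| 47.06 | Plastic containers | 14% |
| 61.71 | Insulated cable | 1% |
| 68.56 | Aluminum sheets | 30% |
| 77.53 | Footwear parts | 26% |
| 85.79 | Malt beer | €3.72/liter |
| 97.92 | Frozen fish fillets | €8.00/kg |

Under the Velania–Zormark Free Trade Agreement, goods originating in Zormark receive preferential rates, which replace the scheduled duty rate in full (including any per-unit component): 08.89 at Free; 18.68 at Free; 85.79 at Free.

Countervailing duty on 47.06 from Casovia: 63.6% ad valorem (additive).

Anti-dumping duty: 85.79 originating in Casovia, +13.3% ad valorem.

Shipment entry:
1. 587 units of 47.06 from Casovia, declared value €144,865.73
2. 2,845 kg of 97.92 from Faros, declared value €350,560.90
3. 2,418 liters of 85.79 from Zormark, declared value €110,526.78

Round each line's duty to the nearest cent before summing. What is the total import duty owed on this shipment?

Line 1 (47.06, Casovia, 587 units, €144,865.73):
Base rate for 47.06 is 14%.
Additional duty on 47.06 from Casovia: +63.6%. Applied ad valorem rate: 14% + 63.6% = 77.6%.
Duty = €144,865.73 × 77.6% = €112,415.81.
Line 2 (97.92, Faros, 2,845 kg, €350,560.90):
Base rate for 97.92 is €8.00/kg.
Duty = 2,845 × €8.00 = €22,760.00.
Line 3 (85.79, Zormark, 2,418 liters, €110,526.78):
Base rate for 85.79 is €3.72/liter.
Origin Zormark qualifies under the Velania–Zormark agreement and 85.79 is covered: preferential rate Free applies instead.
The additional-duty order on 85.79 targets Casovia, not Zormark; it does not apply.
Duty = €110,526.78 × 0% = €0.00.
Total = €112,415.81 + €22,760.00 + €0.00 = €135,175.81.

€135,175.81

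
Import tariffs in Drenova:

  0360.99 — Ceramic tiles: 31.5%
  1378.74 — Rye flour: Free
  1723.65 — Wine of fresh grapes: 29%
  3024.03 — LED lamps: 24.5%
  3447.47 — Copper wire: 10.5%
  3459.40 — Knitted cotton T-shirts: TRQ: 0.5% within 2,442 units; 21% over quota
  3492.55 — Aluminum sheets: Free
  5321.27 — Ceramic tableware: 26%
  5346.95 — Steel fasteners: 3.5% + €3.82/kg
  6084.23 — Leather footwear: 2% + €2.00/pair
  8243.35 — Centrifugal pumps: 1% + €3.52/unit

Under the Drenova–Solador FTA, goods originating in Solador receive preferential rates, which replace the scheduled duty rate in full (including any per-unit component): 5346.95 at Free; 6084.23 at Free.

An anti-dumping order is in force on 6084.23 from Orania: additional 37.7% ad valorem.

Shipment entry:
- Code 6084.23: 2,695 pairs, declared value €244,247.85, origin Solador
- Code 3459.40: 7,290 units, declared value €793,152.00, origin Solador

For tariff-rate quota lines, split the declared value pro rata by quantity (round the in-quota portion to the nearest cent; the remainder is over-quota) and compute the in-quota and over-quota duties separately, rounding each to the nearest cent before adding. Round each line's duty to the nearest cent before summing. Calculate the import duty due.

€112,095.55

Line 1 (6084.23, Solador, 2,695 pairs, €244,247.85):
Base rate for 6084.23 is 2% + €2.00/pair.
Origin Solador qualifies under the Drenova–Solador agreement and 6084.23 is covered: preferential rate Free applies instead.
The additional-duty order on 6084.23 targets Orania, not Solador; it does not apply.
Duty = €244,247.85 × 0% = €0.00.
Line 2 (3459.40, Solador, 7,290 units, €793,152.00):
Code 3459.40 is under a tariff-rate quota (threshold 2,442 units). In-quota: 2,442 units at 0.5%; over-quota: 4,848 units at 21%.
Pro-rata value split: in-quota = €793,152.00 × 2,442/7,290 = €265,689.60; over-quota = €793,152.00 − €265,689.60 = €527,462.40.
In-quota duty = €265,689.60 × 0.5% = €1,328.45. Over-quota duty = €527,462.40 × 21% = €110,767.10.
Line duty = €1,328.45 + €110,767.10 = €112,095.55.
Total = €0.00 + €112,095.55 = €112,095.55.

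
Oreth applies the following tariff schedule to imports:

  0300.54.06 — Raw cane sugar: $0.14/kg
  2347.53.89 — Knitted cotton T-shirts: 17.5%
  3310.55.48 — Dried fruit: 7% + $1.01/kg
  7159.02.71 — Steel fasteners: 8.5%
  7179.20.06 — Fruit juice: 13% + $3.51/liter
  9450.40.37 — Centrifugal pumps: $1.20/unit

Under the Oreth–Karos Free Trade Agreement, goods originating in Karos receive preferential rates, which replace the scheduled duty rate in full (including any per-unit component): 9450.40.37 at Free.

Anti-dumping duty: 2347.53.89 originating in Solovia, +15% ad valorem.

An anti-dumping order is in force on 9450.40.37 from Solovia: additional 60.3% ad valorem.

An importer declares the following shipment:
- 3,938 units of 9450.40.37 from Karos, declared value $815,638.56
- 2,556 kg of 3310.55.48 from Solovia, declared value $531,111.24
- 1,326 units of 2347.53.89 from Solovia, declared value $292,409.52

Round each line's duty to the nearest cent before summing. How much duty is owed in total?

$134,792.44

Line 1 (9450.40.37, Karos, 3,938 units, $815,638.56):
Base rate for 9450.40.37 is $1.20/unit.
Origin Karos qualifies under the Oreth–Karos agreement and 9450.40.37 is covered: preferential rate Free applies instead.
The additional-duty order on 9450.40.37 targets Solovia, not Karos; it does not apply.
Duty = $815,638.56 × 0% = $0.00.
Line 2 (3310.55.48, Solovia, 2,556 kg, $531,111.24):
Base rate for 3310.55.48 is 7% + $1.01/kg.
Duty = $531,111.24 × 7% + 2,556 × $1.01 = $39,759.35.
Line 3 (2347.53.89, Solovia, 1,326 units, $292,409.52):
Base rate for 2347.53.89 is 17.5%.
Additional duty on 2347.53.89 from Solovia: +15%. Applied ad valorem rate: 17.5% + 15% = 32.5%.
Duty = $292,409.52 × 32.5% = $95,033.09.
Total = $0.00 + $39,759.35 + $95,033.09 = $134,792.44.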